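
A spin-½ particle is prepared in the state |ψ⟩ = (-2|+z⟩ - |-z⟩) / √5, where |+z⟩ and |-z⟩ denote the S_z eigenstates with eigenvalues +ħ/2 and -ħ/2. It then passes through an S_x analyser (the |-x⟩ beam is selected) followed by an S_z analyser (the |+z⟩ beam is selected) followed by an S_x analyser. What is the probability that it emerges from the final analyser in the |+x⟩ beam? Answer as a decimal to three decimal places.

First analyser (S_x): P(|-x⟩) = |⟨-x|ψ⟩|² = 1/10.
After stage 1 the state is |-x⟩; P(|+z⟩) = |⟨+z|-x⟩|² = 1/2.
After stage 2 the state is |+z⟩; P(|+x⟩) = |⟨+x|+z⟩|² = 1/2.
Joint probability = 1/10 × 1/2 × 1/2 = 0.025.

0.025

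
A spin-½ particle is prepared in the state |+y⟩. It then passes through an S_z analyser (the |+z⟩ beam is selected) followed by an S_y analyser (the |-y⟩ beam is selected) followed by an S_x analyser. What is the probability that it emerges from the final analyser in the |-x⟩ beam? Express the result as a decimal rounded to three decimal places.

First analyser (S_z): from |+y⟩, P(|+z⟩) = 1/2.
After stage 1 the state is |+z⟩; P(|-y⟩) = |⟨-y|+z⟩|² = 1/2.
After stage 2 the state is |-y⟩; P(|-x⟩) = |⟨-x|-y⟩|² = 1/2.
Joint probability = 1/2 × 1/2 × 1/2 = 0.125.

0.125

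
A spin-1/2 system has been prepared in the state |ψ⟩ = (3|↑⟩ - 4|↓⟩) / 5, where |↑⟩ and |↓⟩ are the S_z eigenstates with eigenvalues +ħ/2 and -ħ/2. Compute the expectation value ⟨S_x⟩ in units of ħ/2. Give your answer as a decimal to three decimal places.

-0.960

⟨σ_x⟩ = 2 Re(a* b)/(|a|²+|b|²) with a = 3, b = -4.
a* b = -12, so ⟨σ_x⟩ = -24/25.
⟨S_x⟩ = (ħ/2)·⟨σ_x⟩.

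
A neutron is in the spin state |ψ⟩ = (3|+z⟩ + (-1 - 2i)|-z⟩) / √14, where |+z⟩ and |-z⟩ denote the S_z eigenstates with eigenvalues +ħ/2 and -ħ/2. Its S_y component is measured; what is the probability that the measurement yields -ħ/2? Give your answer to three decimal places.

|-y⟩ = (|+z⟩ - i|-z⟩)/√2, so ⟨-y|ψ⟩ = (5 - i) / (√2·√14).
P = |5 - i|² / 28 = 26/28.

0.929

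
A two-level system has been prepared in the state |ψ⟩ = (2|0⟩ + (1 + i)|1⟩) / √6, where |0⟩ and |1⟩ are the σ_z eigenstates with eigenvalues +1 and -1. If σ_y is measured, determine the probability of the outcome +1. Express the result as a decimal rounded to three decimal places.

0.833

|+y⟩ = (|0⟩ + i|1⟩)/√2, so ⟨+y|ψ⟩ = (3 - i) / (√2·√6).
P = |3 - i|² / 12 = 10/12.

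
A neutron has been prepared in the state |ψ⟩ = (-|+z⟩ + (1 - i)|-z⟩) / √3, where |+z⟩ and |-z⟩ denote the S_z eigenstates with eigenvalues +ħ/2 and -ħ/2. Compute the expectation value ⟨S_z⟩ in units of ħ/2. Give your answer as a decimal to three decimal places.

-0.333

⟨σ_z⟩ = |a|² - |b|² divided by |a|²+|b|², with a, b the |+z⟩, |-z⟩ amplitudes.
= (1 - 2)/3 = -1/3.
⟨S_z⟩ = (ħ/2)·⟨σ_z⟩.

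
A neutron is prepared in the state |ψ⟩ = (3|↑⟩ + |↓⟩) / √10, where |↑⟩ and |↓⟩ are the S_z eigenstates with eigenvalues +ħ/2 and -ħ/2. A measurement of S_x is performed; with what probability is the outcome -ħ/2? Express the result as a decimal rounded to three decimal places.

|-x⟩ = (|↑⟩ - |↓⟩)/√2, so ⟨-x|ψ⟩ = (2) / (√2·√10).
P = |2|² / 20 = 4/20.

0.200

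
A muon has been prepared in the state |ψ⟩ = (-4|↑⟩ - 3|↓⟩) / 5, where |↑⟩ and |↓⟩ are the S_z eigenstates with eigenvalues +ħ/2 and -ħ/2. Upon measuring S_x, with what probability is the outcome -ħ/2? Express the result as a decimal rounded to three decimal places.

0.020

|-x⟩ = (|↑⟩ - |↓⟩)/√2, so ⟨-x|ψ⟩ = (-1) / (√2·5).
P = |-1|² / 50 = 1/50.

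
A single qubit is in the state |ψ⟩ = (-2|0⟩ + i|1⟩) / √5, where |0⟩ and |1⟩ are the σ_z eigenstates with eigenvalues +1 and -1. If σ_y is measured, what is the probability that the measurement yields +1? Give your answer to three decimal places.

|+y⟩ = (|0⟩ + i|1⟩)/√2, so ⟨+y|ψ⟩ = (-1) / (√2·√5).
P = |-1|² / 10 = 1/10.

0.100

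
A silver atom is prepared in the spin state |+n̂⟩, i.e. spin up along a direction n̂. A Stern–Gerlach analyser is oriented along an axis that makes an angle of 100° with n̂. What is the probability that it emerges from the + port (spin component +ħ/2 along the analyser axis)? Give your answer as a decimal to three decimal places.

For spin-½, the probability of finding spin-up along an axis at angle θ to the initial spin direction is cos²(θ/2); spin-down is sin²(θ/2).
θ = 100°, so P = cos²(50°) ≈ 0.413.

0.413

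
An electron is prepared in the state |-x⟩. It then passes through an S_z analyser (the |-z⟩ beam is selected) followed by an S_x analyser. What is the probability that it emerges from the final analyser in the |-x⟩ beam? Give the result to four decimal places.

First analyser (S_z): from |-x⟩, P(|-z⟩) = 1/2.
After stage 1 the state is |-z⟩; P(|-x⟩) = |⟨-x|-z⟩|² = 1/2.
Joint probability = 1/2 × 1/2 = 0.2500.

0.2500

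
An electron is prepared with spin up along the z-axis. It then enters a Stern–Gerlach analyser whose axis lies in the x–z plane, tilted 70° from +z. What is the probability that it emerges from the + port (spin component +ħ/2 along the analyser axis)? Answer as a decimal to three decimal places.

0.671

For spin-½, the probability of finding spin-up along an axis at angle θ to the initial spin direction is cos²(θ/2); spin-down is sin²(θ/2).
θ = 70°, so P = cos²(35°) ≈ 0.671.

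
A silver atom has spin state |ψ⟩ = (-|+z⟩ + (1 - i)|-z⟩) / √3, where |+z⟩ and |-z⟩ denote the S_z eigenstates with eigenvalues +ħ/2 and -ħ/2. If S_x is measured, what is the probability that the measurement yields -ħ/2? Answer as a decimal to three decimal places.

|-x⟩ = (|+z⟩ - |-z⟩)/√2, so ⟨-x|ψ⟩ = (-2 + i) / (√2·√3).
P = |-2 + i|² / 6 = 5/6.

0.833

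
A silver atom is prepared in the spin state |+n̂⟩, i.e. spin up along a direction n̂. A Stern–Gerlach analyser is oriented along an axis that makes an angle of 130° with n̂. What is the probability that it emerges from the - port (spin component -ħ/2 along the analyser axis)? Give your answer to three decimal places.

For spin-½, the probability of finding spin-up along an axis at angle θ to the initial spin direction is cos²(θ/2); spin-down is sin²(θ/2).
θ = 130°, so P = sin²(65°) ≈ 0.821.

0.821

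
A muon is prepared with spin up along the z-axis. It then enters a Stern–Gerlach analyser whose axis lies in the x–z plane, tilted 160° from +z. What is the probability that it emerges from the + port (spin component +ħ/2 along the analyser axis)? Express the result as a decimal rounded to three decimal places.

For spin-½, the probability of finding spin-up along an axis at angle θ to the initial spin direction is cos²(θ/2); spin-down is sin²(θ/2).
θ = 160°, so P = cos²(80°) ≈ 0.030.

0.030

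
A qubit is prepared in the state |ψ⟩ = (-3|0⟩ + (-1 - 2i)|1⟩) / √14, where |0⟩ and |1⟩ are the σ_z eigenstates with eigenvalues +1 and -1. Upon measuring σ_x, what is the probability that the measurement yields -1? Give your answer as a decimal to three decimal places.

|-x⟩ = (|0⟩ - |1⟩)/√2, so ⟨-x|ψ⟩ = (-2 + 2i) / (√2·√14).
P = |-2 + 2i|² / 28 = 8/28.

0.286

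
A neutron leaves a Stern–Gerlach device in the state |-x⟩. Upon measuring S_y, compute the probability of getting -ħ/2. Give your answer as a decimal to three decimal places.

In the S_z basis, |-x⟩ = (|+z⟩ - |-z⟩)/√2 and |-y⟩ = (|+z⟩ - i|-z⟩)/√2.
|⟨-y|-x⟩|² = 1/2.

0.500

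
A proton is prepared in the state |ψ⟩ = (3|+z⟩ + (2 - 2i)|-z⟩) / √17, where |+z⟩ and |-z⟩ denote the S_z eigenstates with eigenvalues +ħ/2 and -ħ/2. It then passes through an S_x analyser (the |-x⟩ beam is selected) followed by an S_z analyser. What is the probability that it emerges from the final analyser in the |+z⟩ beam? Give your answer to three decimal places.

0.074

First analyser (S_x): P(|-x⟩) = |⟨-x|ψ⟩|² = 5/34.
After stage 1 the state is |-x⟩; P(|+z⟩) = |⟨+z|-x⟩|² = 1/2.
Joint probability = 5/34 × 1/2 = 0.074.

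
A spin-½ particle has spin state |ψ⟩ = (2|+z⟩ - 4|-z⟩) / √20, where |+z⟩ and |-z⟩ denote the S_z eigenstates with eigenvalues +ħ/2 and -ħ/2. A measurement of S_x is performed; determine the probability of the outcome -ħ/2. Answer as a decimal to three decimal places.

0.900

|-x⟩ = (|+z⟩ - |-z⟩)/√2, so ⟨-x|ψ⟩ = (6) / (√2·√20).
P = |6|² / 40 = 36/40.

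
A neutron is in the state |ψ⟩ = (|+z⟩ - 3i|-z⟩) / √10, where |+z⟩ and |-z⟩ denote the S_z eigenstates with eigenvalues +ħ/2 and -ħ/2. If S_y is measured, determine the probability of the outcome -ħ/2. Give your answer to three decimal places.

|-y⟩ = (|+z⟩ - i|-z⟩)/√2, so ⟨-y|ψ⟩ = (4) / (√2·√10).
P = |4|² / 20 = 16/20.

0.800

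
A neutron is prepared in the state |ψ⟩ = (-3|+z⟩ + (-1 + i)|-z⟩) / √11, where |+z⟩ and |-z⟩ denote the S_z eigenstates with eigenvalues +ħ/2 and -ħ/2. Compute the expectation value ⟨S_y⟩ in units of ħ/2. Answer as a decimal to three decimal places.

-0.545

⟨σ_y⟩ = 2 Im(a* b)/(|a|²+|b|²) with a = -3, b = (-1 + i).
a* b = (3 - 3i), so ⟨σ_y⟩ = -6/11.
⟨S_y⟩ = (ħ/2)·⟨σ_y⟩.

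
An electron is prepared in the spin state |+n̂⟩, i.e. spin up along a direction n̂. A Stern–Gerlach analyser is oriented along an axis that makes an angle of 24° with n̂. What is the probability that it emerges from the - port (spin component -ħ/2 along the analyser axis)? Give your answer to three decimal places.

0.043

For spin-½, the probability of finding spin-up along an axis at angle θ to the initial spin direction is cos²(θ/2); spin-down is sin²(θ/2).
θ = 24°, so P = sin²(12°) ≈ 0.043.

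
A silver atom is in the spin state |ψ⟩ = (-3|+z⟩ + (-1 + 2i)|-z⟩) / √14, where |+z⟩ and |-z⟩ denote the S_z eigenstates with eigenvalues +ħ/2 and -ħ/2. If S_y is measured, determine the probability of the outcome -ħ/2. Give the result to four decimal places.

0.9286

|-y⟩ = (|+z⟩ - i|-z⟩)/√2, so ⟨-y|ψ⟩ = (-5 - i) / (√2·√14).
P = |-5 - i|² / 28 = 26/28.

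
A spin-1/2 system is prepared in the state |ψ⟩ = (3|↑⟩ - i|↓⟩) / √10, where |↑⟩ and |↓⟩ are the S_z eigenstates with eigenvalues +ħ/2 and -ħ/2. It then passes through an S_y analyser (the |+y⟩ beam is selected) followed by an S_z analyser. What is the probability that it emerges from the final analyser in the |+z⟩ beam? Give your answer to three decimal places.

0.100

First analyser (S_y): P(|+y⟩) = |⟨+y|ψ⟩|² = 4/20.
After stage 1 the state is |+y⟩; P(|+z⟩) = |⟨+z|+y⟩|² = 1/2.
Joint probability = 4/20 × 1/2 = 0.100.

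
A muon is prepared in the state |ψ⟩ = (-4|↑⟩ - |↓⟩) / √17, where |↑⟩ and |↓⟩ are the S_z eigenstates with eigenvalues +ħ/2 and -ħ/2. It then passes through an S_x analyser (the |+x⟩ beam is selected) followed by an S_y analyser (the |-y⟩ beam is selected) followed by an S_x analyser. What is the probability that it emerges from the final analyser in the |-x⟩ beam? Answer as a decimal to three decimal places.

First analyser (S_x): P(|+x⟩) = |⟨+x|ψ⟩|² = 25/34.
After stage 1 the state is |+x⟩; P(|-y⟩) = |⟨-y|+x⟩|² = 1/2.
After stage 2 the state is |-y⟩; P(|-x⟩) = |⟨-x|-y⟩|² = 1/2.
Joint probability = 25/34 × 1/2 × 1/2 = 0.184.

0.184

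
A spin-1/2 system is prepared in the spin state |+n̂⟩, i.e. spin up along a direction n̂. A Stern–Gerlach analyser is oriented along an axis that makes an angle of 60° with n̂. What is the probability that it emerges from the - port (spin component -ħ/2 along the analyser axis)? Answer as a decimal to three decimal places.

For spin-½, the probability of finding spin-up along an axis at angle θ to the initial spin direction is cos²(θ/2); spin-down is sin²(θ/2).
θ = 60°, so P = sin²(30°) ≈ 0.250.

0.250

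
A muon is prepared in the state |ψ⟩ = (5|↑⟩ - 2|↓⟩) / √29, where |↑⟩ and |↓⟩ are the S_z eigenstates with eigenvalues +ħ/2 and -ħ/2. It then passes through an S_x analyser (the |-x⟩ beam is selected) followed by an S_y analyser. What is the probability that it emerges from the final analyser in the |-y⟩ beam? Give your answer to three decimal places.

0.422

First analyser (S_x): P(|-x⟩) = |⟨-x|ψ⟩|² = 49/58.
After stage 1 the state is |-x⟩; P(|-y⟩) = |⟨-y|-x⟩|² = 1/2.
Joint probability = 49/58 × 1/2 = 0.422.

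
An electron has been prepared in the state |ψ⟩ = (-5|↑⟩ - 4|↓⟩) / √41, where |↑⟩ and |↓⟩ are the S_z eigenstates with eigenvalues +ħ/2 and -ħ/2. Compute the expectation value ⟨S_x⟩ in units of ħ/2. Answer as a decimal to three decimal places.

⟨σ_x⟩ = 2 Re(a* b)/(|a|²+|b|²) with a = -5, b = -4.
a* b = 20, so ⟨σ_x⟩ = 40/41.
⟨S_x⟩ = (ħ/2)·⟨σ_x⟩.

0.976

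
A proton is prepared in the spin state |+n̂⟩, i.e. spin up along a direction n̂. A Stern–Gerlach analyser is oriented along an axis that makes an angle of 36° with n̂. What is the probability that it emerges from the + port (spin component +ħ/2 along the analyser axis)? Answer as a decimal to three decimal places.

For spin-½, the probability of finding spin-up along an axis at angle θ to the initial spin direction is cos²(θ/2); spin-down is sin²(θ/2).
θ = 36°, so P = cos²(18°) ≈ 0.905.

0.905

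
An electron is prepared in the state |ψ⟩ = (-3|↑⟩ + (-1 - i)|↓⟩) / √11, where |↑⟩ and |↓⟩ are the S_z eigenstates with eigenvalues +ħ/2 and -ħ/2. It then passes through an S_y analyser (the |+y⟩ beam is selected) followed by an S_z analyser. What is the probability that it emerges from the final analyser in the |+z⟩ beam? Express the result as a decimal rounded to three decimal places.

First analyser (S_y): P(|+y⟩) = |⟨+y|ψ⟩|² = 17/22.
After stage 1 the state is |+y⟩; P(|+z⟩) = |⟨+z|+y⟩|² = 1/2.
Joint probability = 17/22 × 1/2 = 0.386.

0.386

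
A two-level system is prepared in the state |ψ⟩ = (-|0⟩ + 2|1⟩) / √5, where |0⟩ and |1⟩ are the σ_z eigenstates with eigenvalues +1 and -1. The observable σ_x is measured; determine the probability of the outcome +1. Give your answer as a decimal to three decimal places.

|+x⟩ = (|0⟩ + |1⟩)/√2, so ⟨+x|ψ⟩ = (1) / (√2·√5).
P = |1|² / 10 = 1/10.

0.100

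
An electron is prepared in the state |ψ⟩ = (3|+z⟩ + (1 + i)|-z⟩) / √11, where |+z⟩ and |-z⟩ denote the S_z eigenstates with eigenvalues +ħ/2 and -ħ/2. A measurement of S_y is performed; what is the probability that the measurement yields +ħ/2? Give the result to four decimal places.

0.7727

|+y⟩ = (|+z⟩ + i|-z⟩)/√2, so ⟨+y|ψ⟩ = (4 - i) / (√2·√11).
P = |4 - i|² / 22 = 17/22.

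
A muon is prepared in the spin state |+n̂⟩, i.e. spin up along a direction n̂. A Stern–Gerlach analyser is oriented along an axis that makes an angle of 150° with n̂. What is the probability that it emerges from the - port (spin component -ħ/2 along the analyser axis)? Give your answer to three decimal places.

For spin-½, the probability of finding spin-up along an axis at angle θ to the initial spin direction is cos²(θ/2); spin-down is sin²(θ/2).
θ = 150°, so P = sin²(75°) ≈ 0.933.

0.933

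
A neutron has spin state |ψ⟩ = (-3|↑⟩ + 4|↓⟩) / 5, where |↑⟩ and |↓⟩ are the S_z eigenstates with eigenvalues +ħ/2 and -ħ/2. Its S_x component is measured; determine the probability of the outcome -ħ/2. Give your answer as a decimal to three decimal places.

0.980

|-x⟩ = (|↑⟩ - |↓⟩)/√2, so ⟨-x|ψ⟩ = (-7) / (√2·5).
P = |-7|² / 50 = 49/50.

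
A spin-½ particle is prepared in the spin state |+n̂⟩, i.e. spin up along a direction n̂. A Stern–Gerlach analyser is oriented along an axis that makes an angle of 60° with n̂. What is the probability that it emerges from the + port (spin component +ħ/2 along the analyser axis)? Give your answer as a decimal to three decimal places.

0.750

For spin-½, the probability of finding spin-up along an axis at angle θ to the initial spin direction is cos²(θ/2); spin-down is sin²(θ/2).
θ = 60°, so P = cos²(30°) ≈ 0.750.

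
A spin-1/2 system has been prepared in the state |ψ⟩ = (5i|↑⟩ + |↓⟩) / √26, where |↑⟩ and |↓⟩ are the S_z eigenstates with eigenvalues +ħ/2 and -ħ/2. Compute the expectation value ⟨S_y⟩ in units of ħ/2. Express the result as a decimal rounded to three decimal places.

-0.385

⟨σ_y⟩ = 2 Im(a* b)/(|a|²+|b|²) with a = 5i, b = 1.
a* b = -5i, so ⟨σ_y⟩ = -10/26.
⟨S_y⟩ = (ħ/2)·⟨σ_y⟩.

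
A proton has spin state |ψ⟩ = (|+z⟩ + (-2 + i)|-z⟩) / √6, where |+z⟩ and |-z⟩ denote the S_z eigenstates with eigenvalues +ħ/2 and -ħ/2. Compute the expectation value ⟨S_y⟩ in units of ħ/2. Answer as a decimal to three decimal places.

0.333

⟨σ_y⟩ = 2 Im(a* b)/(|a|²+|b|²) with a = 1, b = (-2 + i).
a* b = (-2 + i), so ⟨σ_y⟩ = 2/6.
⟨S_y⟩ = (ħ/2)·⟨σ_y⟩.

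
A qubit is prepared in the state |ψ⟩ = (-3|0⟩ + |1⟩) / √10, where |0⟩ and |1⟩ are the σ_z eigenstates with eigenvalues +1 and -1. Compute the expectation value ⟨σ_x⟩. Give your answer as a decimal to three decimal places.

⟨σ_x⟩ = 2 Re(a* b)/(|a|²+|b|²) with a = -3, b = 1.
a* b = -3, so ⟨σ_x⟩ = -6/10.

-0.600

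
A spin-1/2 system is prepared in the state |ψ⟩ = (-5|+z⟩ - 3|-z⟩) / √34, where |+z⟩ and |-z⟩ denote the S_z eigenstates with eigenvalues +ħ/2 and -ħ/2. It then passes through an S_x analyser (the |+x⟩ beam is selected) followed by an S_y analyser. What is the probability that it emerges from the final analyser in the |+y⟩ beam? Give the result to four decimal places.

First analyser (S_x): P(|+x⟩) = |⟨+x|ψ⟩|² = 64/68.
After stage 1 the state is |+x⟩; P(|+y⟩) = |⟨+y|+x⟩|² = 1/2.
Joint probability = 64/68 × 1/2 = 0.4706.

0.4706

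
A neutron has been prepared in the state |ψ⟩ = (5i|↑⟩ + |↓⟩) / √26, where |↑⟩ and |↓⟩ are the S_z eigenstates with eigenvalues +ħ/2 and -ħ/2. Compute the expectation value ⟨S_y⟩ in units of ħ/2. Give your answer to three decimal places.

⟨σ_y⟩ = 2 Im(a* b)/(|a|²+|b|²) with a = 5i, b = 1.
a* b = -5i, so ⟨σ_y⟩ = -10/26.
⟨S_y⟩ = (ħ/2)·⟨σ_y⟩.

-0.385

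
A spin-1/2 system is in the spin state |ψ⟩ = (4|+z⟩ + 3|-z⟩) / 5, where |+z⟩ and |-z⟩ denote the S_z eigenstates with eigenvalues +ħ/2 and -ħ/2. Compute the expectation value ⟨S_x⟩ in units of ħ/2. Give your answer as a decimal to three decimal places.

⟨σ_x⟩ = 2 Re(a* b)/(|a|²+|b|²) with a = 4, b = 3.
a* b = 12, so ⟨σ_x⟩ = 24/25.
⟨S_x⟩ = (ħ/2)·⟨σ_x⟩.

0.960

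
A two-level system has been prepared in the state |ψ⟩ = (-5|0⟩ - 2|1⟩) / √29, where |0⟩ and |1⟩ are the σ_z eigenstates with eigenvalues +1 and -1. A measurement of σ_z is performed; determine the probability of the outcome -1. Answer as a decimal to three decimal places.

0.138

The -1 outcome corresponds to |1⟩. Its amplitude in |ψ⟩ is -2/√29.
P = |-2|² / 29 = 4/29.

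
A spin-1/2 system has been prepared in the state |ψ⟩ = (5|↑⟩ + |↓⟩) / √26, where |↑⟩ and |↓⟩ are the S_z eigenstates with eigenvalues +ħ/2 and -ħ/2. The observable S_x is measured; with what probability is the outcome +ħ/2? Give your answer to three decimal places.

|+x⟩ = (|↑⟩ + |↓⟩)/√2, so ⟨+x|ψ⟩ = (6) / (√2·√26).
P = |6|² / 52 = 36/52.

0.692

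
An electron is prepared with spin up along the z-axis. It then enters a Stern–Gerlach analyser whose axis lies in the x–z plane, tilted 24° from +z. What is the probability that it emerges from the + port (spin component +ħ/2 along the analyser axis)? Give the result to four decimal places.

0.9568

For spin-½, the probability of finding spin-up along an axis at angle θ to the initial spin direction is cos²(θ/2); spin-down is sin²(θ/2).
θ = 24°, so P = cos²(12°) ≈ 0.9568.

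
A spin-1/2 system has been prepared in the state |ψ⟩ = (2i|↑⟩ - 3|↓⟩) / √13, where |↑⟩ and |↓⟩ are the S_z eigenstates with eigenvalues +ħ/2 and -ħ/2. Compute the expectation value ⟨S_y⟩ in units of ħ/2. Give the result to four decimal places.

⟨σ_y⟩ = 2 Im(a* b)/(|a|²+|b|²) with a = 2i, b = -3.
a* b = 6i, so ⟨σ_y⟩ = 12/13.
⟨S_y⟩ = (ħ/2)·⟨σ_y⟩.

0.9231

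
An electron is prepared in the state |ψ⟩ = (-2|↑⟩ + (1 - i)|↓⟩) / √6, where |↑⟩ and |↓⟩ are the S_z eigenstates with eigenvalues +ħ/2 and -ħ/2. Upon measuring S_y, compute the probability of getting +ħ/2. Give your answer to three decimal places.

0.833

|+y⟩ = (|↑⟩ + i|↓⟩)/√2, so ⟨+y|ψ⟩ = (-3 - i) / (√2·√6).
P = |-3 - i|² / 12 = 10/12.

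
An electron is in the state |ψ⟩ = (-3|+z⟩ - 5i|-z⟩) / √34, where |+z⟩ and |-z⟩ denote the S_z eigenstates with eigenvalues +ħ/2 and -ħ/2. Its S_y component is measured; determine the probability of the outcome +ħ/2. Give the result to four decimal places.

0.9412

|+y⟩ = (|+z⟩ + i|-z⟩)/√2, so ⟨+y|ψ⟩ = (-8) / (√2·√34).
P = |-8|² / 68 = 64/68.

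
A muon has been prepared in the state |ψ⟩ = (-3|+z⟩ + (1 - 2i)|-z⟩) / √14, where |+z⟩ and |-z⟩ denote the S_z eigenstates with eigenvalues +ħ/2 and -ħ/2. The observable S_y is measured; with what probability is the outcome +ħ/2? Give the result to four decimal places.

0.9286

|+y⟩ = (|+z⟩ + i|-z⟩)/√2, so ⟨+y|ψ⟩ = (-5 - i) / (√2·√14).
P = |-5 - i|² / 28 = 26/28.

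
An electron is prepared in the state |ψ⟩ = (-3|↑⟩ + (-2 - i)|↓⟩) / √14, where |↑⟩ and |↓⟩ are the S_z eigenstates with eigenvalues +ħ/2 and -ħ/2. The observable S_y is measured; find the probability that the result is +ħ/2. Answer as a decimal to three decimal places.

0.714

|+y⟩ = (|↑⟩ + i|↓⟩)/√2, so ⟨+y|ψ⟩ = (-4 + 2i) / (√2·√14).
P = |-4 + 2i|² / 28 = 20/28.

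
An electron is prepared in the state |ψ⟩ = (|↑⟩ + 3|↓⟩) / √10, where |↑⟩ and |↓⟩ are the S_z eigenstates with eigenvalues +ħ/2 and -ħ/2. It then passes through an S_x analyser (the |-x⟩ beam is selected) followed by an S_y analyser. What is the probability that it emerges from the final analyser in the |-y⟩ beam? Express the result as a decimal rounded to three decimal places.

First analyser (S_x): P(|-x⟩) = |⟨-x|ψ⟩|² = 4/20.
After stage 1 the state is |-x⟩; P(|-y⟩) = |⟨-y|-x⟩|² = 1/2.
Joint probability = 4/20 × 1/2 = 0.100.

0.100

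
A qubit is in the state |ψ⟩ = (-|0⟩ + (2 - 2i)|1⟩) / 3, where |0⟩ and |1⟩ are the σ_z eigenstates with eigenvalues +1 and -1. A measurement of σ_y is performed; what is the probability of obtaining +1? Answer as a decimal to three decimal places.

|+y⟩ = (|0⟩ + i|1⟩)/√2, so ⟨+y|ψ⟩ = (-3 - 2i) / (√2·3).
P = |-3 - 2i|² / 18 = 13/18.

0.722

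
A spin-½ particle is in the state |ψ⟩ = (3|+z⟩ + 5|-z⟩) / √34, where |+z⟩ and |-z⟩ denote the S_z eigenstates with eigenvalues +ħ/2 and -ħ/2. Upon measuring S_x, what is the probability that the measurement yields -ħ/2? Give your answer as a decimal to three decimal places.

|-x⟩ = (|+z⟩ - |-z⟩)/√2, so ⟨-x|ψ⟩ = (-2) / (√2·√34).
P = |-2|² / 68 = 4/68.

0.059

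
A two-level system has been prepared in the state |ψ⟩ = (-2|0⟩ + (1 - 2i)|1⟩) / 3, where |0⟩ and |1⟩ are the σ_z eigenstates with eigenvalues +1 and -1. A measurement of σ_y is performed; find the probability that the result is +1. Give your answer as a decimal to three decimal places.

0.944

|+y⟩ = (|0⟩ + i|1⟩)/√2, so ⟨+y|ψ⟩ = (-4 - i) / (√2·3).
P = |-4 - i|² / 18 = 17/18.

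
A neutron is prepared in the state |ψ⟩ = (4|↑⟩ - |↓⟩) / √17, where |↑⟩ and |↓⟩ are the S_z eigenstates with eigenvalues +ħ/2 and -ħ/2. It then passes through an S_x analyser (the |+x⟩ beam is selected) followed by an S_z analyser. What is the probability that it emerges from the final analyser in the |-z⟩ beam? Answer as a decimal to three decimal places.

First analyser (S_x): P(|+x⟩) = |⟨+x|ψ⟩|² = 9/34.
After stage 1 the state is |+x⟩; P(|-z⟩) = |⟨-z|+x⟩|² = 1/2.
Joint probability = 9/34 × 1/2 = 0.132.

0.132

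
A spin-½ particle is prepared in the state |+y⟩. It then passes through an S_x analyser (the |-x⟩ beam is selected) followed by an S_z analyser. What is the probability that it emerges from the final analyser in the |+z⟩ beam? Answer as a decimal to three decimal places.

First analyser (S_x): from |+y⟩, P(|-x⟩) = 1/2.
After stage 1 the state is |-x⟩; P(|+z⟩) = |⟨+z|-x⟩|² = 1/2.
Joint probability = 1/2 × 1/2 = 0.250.

0.250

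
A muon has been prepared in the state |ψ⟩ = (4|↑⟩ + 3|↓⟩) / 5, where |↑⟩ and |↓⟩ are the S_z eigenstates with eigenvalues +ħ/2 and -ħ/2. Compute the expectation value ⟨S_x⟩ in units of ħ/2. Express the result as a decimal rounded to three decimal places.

⟨σ_x⟩ = 2 Re(a* b)/(|a|²+|b|²) with a = 4, b = 3.
a* b = 12, so ⟨σ_x⟩ = 24/25.
⟨S_x⟩ = (ħ/2)·⟨σ_x⟩.

0.960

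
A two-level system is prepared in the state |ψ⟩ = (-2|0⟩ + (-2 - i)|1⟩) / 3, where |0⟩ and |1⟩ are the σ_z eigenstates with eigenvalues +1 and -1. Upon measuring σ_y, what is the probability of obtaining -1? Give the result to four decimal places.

|-y⟩ = (|0⟩ - i|1⟩)/√2, so ⟨-y|ψ⟩ = (-1 - 2i) / (√2·3).
P = |-1 - 2i|² / 18 = 5/18.

0.2778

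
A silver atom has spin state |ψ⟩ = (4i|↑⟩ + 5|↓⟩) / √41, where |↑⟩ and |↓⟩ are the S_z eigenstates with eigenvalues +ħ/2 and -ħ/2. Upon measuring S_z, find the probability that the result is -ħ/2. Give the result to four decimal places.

The -ħ/2 outcome corresponds to |↓⟩. Its amplitude in |ψ⟩ is 5/√41.
P = |5|² / 41 = 25/41.

0.6098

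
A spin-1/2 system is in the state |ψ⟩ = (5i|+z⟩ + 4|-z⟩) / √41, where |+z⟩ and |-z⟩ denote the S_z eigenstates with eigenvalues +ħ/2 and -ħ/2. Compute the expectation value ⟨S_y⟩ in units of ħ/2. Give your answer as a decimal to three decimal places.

⟨σ_y⟩ = 2 Im(a* b)/(|a|²+|b|²) with a = 5i, b = 4.
a* b = -20i, so ⟨σ_y⟩ = -40/41.
⟨S_y⟩ = (ħ/2)·⟨σ_y⟩.

-0.976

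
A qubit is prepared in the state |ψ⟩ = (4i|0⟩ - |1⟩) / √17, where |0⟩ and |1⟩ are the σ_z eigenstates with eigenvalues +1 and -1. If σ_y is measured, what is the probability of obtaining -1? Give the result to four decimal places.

0.2647

|-y⟩ = (|0⟩ - i|1⟩)/√2, so ⟨-y|ψ⟩ = (3i) / (√2·√17).
P = |3i|² / 34 = 9/34.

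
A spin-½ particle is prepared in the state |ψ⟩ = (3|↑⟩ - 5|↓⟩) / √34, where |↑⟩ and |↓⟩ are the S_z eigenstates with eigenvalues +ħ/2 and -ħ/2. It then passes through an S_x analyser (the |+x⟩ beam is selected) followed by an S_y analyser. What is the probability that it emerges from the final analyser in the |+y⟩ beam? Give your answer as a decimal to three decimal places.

0.029

First analyser (S_x): P(|+x⟩) = |⟨+x|ψ⟩|² = 4/68.
After stage 1 the state is |+x⟩; P(|+y⟩) = |⟨+y|+x⟩|² = 1/2.
Joint probability = 4/68 × 1/2 = 0.029.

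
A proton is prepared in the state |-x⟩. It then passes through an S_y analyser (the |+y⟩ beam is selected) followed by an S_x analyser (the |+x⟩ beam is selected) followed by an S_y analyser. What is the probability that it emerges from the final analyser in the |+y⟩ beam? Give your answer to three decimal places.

0.125

First analyser (S_y): from |-x⟩, P(|+y⟩) = 1/2.
After stage 1 the state is |+y⟩; P(|+x⟩) = |⟨+x|+y⟩|² = 1/2.
After stage 2 the state is |+x⟩; P(|+y⟩) = |⟨+y|+x⟩|² = 1/2.
Joint probability = 1/2 × 1/2 × 1/2 = 0.125.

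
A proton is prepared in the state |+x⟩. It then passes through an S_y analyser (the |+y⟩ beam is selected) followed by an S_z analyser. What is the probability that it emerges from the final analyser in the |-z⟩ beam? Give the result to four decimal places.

0.2500

First analyser (S_y): from |+x⟩, P(|+y⟩) = 1/2.
After stage 1 the state is |+y⟩; P(|-z⟩) = |⟨-z|+y⟩|² = 1/2.
Joint probability = 1/2 × 1/2 = 0.2500.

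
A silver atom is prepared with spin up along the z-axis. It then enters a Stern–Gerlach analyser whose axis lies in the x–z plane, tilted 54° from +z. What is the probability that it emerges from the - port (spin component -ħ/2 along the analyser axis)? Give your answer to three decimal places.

0.206

For spin-½, the probability of finding spin-up along an axis at angle θ to the initial spin direction is cos²(θ/2); spin-down is sin²(θ/2).
θ = 54°, so P = sin²(27°) ≈ 0.206.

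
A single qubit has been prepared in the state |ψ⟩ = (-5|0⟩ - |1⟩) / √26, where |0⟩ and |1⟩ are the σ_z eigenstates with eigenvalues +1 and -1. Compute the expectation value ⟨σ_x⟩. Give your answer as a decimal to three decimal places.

⟨σ_x⟩ = 2 Re(a* b)/(|a|²+|b|²) with a = -5, b = -1.
a* b = 5, so ⟨σ_x⟩ = 10/26.

0.385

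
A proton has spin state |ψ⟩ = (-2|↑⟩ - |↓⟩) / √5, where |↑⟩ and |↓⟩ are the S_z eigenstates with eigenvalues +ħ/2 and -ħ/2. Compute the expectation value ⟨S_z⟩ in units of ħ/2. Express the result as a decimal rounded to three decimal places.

0.600

⟨σ_z⟩ = |a|² - |b|² divided by |a|²+|b|², with a, b the |↑⟩, |↓⟩ amplitudes.
= (4 - 1)/5 = 3/5.
⟨S_z⟩ = (ħ/2)·⟨σ_z⟩.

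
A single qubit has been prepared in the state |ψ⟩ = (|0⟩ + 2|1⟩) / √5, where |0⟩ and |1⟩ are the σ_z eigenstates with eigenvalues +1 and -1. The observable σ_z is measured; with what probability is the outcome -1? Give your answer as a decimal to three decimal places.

The -1 outcome corresponds to |1⟩. Its amplitude in |ψ⟩ is 2/√5.
P = |2|² / 5 = 4/5.

0.800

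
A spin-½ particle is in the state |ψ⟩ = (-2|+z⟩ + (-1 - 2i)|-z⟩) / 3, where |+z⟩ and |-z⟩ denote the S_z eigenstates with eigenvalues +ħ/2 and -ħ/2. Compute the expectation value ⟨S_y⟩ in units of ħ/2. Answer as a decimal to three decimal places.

⟨σ_y⟩ = 2 Im(a* b)/(|a|²+|b|²) with a = -2, b = (-1 - 2i).
a* b = (2 + 4i), so ⟨σ_y⟩ = 8/9.
⟨S_y⟩ = (ħ/2)·⟨σ_y⟩.

0.889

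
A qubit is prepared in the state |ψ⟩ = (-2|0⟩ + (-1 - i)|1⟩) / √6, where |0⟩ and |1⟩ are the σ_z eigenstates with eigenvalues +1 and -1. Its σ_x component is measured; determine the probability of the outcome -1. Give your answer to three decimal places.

0.167

|-x⟩ = (|0⟩ - |1⟩)/√2, so ⟨-x|ψ⟩ = (-1 + i) / (√2·√6).
P = |-1 + i|² / 12 = 2/12.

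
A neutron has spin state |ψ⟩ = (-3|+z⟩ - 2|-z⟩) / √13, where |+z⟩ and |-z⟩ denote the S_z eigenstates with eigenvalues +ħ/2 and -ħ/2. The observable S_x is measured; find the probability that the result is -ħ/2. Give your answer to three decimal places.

0.038

|-x⟩ = (|+z⟩ - |-z⟩)/√2, so ⟨-x|ψ⟩ = (-1) / (√2·√13).
P = |-1|² / 26 = 1/26.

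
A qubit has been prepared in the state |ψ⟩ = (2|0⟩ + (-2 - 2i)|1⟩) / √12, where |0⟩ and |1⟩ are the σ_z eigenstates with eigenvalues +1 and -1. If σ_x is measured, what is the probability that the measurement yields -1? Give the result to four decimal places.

0.8333

|-x⟩ = (|0⟩ - |1⟩)/√2, so ⟨-x|ψ⟩ = (4 + 2i) / (√2·√12).
P = |4 + 2i|² / 24 = 20/24.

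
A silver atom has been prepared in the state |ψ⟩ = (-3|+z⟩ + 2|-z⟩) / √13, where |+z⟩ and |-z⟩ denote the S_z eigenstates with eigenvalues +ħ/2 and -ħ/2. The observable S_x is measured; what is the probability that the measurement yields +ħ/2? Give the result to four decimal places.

|+x⟩ = (|+z⟩ + |-z⟩)/√2, so ⟨+x|ψ⟩ = (-1) / (√2·√13).
P = |-1|² / 26 = 1/26.

0.0385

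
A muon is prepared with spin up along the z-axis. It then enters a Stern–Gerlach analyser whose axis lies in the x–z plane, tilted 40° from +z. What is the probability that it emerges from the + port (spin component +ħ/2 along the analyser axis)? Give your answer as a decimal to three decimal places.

0.883

For spin-½, the probability of finding spin-up along an axis at angle θ to the initial spin direction is cos²(θ/2); spin-down is sin²(θ/2).
θ = 40°, so P = cos²(20°) ≈ 0.883.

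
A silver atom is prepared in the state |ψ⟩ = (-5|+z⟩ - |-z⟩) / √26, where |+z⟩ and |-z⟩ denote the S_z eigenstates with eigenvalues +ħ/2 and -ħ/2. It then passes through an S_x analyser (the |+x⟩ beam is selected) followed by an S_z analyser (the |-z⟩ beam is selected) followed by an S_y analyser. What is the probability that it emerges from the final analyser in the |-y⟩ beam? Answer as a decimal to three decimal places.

First analyser (S_x): P(|+x⟩) = |⟨+x|ψ⟩|² = 36/52.
After stage 1 the state is |+x⟩; P(|-z⟩) = |⟨-z|+x⟩|² = 1/2.
After stage 2 the state is |-z⟩; P(|-y⟩) = |⟨-y|-z⟩|² = 1/2.
Joint probability = 36/52 × 1/2 × 1/2 = 0.173.

0.173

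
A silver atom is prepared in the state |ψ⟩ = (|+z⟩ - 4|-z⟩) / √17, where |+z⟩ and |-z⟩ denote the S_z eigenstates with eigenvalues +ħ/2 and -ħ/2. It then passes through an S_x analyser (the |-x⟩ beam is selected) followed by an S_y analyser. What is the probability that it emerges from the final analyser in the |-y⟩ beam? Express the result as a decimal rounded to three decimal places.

0.368

First analyser (S_x): P(|-x⟩) = |⟨-x|ψ⟩|² = 25/34.
After stage 1 the state is |-x⟩; P(|-y⟩) = |⟨-y|-x⟩|² = 1/2.
Joint probability = 25/34 × 1/2 = 0.368.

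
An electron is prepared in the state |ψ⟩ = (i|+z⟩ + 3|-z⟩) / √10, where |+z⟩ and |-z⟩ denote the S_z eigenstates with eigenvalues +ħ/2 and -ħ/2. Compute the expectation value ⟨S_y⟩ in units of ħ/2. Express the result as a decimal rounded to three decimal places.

⟨σ_y⟩ = 2 Im(a* b)/(|a|²+|b|²) with a = i, b = 3.
a* b = -3i, so ⟨σ_y⟩ = -6/10.
⟨S_y⟩ = (ħ/2)·⟨σ_y⟩.

-0.600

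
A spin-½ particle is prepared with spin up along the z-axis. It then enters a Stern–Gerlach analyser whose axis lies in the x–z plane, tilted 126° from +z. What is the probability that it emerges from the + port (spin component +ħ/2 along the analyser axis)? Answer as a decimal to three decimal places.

0.206

For spin-½, the probability of finding spin-up along an axis at angle θ to the initial spin direction is cos²(θ/2); spin-down is sin²(θ/2).
θ = 126°, so P = cos²(63°) ≈ 0.206.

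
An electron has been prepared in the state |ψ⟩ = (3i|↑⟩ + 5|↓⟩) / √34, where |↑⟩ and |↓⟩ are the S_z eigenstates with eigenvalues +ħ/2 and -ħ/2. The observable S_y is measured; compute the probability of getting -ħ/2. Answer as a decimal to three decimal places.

|-y⟩ = (|↑⟩ - i|↓⟩)/√2, so ⟨-y|ψ⟩ = (8i) / (√2·√34).
P = |8i|² / 68 = 64/68.

0.941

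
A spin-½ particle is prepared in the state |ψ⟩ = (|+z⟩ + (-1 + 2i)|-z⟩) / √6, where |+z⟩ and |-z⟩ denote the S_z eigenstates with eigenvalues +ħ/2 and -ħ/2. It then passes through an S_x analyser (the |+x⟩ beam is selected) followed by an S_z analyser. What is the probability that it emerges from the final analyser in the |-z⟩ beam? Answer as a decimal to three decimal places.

First analyser (S_x): P(|+x⟩) = |⟨+x|ψ⟩|² = 4/12.
After stage 1 the state is |+x⟩; P(|-z⟩) = |⟨-z|+x⟩|² = 1/2.
Joint probability = 4/12 × 1/2 = 0.167.

0.167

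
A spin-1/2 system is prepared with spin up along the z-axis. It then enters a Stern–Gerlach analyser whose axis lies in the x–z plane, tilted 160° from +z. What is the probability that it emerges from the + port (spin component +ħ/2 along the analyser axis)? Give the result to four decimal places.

0.0302

For spin-½, the probability of finding spin-up along an axis at angle θ to the initial spin direction is cos²(θ/2); spin-down is sin²(θ/2).
θ = 160°, so P = cos²(80°) ≈ 0.0302.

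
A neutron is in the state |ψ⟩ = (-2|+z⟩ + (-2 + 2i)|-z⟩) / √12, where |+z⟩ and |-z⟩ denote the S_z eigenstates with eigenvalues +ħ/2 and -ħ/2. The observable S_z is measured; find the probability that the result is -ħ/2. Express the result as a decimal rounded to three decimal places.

The -ħ/2 outcome corresponds to |-z⟩. Its amplitude in |ψ⟩ is (-2 + 2i)/√12.
P = |-2 + 2i|² / 12 = 8/12.

0.667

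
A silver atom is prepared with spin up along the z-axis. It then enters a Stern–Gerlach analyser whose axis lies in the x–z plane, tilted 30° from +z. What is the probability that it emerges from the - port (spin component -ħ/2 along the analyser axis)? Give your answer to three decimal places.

For spin-½, the probability of finding spin-up along an axis at angle θ to the initial spin direction is cos²(θ/2); spin-down is sin²(θ/2).
θ = 30°, so P = sin²(15°) ≈ 0.067.

0.067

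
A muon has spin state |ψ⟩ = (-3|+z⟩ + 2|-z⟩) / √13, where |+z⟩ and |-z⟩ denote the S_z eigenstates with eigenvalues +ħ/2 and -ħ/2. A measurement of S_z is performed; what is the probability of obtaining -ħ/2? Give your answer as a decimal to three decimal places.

The -ħ/2 outcome corresponds to |-z⟩. Its amplitude in |ψ⟩ is 2/√13.
P = |2|² / 13 = 4/13.

0.308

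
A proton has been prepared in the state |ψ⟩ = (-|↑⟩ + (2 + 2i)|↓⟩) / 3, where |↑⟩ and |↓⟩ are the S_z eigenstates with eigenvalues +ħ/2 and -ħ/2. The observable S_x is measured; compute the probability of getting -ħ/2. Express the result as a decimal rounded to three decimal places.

|-x⟩ = (|↑⟩ - |↓⟩)/√2, so ⟨-x|ψ⟩ = (-3 - 2i) / (√2·3).
P = |-3 - 2i|² / 18 = 13/18.

0.722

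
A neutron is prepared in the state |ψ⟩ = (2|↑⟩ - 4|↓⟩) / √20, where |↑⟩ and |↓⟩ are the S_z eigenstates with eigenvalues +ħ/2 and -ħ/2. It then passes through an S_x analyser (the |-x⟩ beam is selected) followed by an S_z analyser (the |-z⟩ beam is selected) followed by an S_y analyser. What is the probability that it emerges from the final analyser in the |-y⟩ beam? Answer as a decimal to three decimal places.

First analyser (S_x): P(|-x⟩) = |⟨-x|ψ⟩|² = 36/40.
After stage 1 the state is |-x⟩; P(|-z⟩) = |⟨-z|-x⟩|² = 1/2.
After stage 2 the state is |-z⟩; P(|-y⟩) = |⟨-y|-z⟩|² = 1/2.
Joint probability = 36/40 × 1/2 × 1/2 = 0.225.

0.225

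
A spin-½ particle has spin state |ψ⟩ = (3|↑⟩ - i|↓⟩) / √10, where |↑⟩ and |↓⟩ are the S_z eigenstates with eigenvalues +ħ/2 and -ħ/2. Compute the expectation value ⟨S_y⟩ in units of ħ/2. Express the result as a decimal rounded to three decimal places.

⟨σ_y⟩ = 2 Im(a* b)/(|a|²+|b|²) with a = 3, b = -i.
a* b = -3i, so ⟨σ_y⟩ = -6/10.
⟨S_y⟩ = (ħ/2)·⟨σ_y⟩.

-0.600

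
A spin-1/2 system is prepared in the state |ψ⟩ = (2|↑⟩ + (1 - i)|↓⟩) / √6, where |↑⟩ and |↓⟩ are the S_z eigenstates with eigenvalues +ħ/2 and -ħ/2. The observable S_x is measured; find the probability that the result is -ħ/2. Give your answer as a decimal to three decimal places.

0.167

|-x⟩ = (|↑⟩ - |↓⟩)/√2, so ⟨-x|ψ⟩ = (1 + i) / (√2·√6).
P = |1 + i|² / 12 = 2/12.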